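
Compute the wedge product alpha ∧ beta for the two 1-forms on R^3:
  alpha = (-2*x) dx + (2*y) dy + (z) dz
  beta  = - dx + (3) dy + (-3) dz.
alpha ∧ beta = (-6*x + 2*y) dx ∧ dy + (6*x + z) dx ∧ dz + (-6*y - 3*z) dy ∧ dz

Distribute the wedge, using dx_i ∧ dx_j = -dx_j ∧ dx_i and dx_i ∧ dx_i = 0. For each pair (i, j) with i < j, the coefficient of dx_i ∧ dx_j in alpha ∧ beta is (alpha_i * beta_j - alpha_j * beta_i). Collecting: alpha ∧ beta = (-6*x + 2*y) dx ∧ dy + (6*x + z) dx ∧ dz + (-6*y - 3*z) dy ∧ dz.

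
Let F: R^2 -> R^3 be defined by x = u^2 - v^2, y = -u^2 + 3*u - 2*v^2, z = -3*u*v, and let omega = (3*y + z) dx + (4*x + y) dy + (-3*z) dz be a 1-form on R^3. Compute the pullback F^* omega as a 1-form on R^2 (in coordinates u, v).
F^* omega = (-12*u^3 - 6*u^2*v + 21*u^2 - 27*u*v^2 + 9*u - 18*v^2) du + (3*v*(-11*u^2 + 2*u*v - 10*u + 12*v^2)) dv

Using F^*(f dg) = (f ∘ F) d(g ∘ F), substitute each coordinate x_i by F_i(u, v) in f_i, and replace dx_i by d F_i = (∂F_i/∂u) du + (∂F_i/∂v) dv.
  For the x component: f_1(F) = -3*u^2 - 3*u*v + 9*u - 6*v^2; d F_1 = (2*u) du + (-2*v) dv
  For the y component: f_2(F) = 3*u^2 + 3*u - 6*v^2; d F_2 = (3 - 2*u) du + (-4*v) dv
  For the z component: f_3(F) = 9*u*v; d F_3 = (-3*v) du + (-3*u) dv
Combining and collecting du, dv coefficients:
  coeff of du: -12*u^3 - 6*u^2*v + 21*u^2 - 27*u*v^2 + 9*u - 18*v^2
  coeff of dv: 3*v*(-11*u^2 + 2*u*v - 10*u + 12*v^2)
F^* omega = (-12*u^3 - 6*u^2*v + 21*u^2 - 27*u*v^2 + 9*u - 18*v^2) du + (3*v*(-11*u^2 + 2*u*v - 10*u + 12*v^2)) dv.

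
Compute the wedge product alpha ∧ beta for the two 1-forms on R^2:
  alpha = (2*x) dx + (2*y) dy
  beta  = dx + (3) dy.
alpha ∧ beta = (6*x - 2*y) dx ∧ dy

Distribute the wedge, using dx_i ∧ dx_j = -dx_j ∧ dx_i and dx_i ∧ dx_i = 0. For each pair (i, j) with i < j, the coefficient of dx_i ∧ dx_j in alpha ∧ beta is (alpha_i * beta_j - alpha_j * beta_i). Collecting: alpha ∧ beta = (6*x - 2*y) dx ∧ dy.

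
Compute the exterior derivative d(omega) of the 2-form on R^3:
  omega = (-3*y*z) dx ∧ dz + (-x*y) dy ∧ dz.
d(omega) = (-y + 3*z) dx ∧ dy ∧ dz

For a 2-form omega = sum_{i<j} g_{ij} dx_i ∧ dx_j, the exterior derivative is
  d(omega) = sum_{i<j} d(g_{ij}) ∧ dx_i ∧ dx_j = sum_{i<j, k} (∂g_{ij}/∂x_k) dx_k ∧ dx_i ∧ dx_j.
Expand each term, using dx_k ∧ dx_i ∧ dx_j = sgn(permutation) dx_{(a)} ∧ dx_{(b)} ∧ dx_{(c)} with (a < b < c) sorted:
  d(-3*y*z) includes (∂/∂y)(-3*y*z) dy = (-3*z) dy, which multiplied by dx ∧ dz gives (3*z) dx ∧ dy ∧ dz
  d(-x*y) includes (∂/∂x)(-x*y) dx = (-y) dx, which multiplied by dy ∧ dz gives (-y) dx ∧ dy ∧ dz
Collecting like 3-forms: d(omega) = (-y + 3*z) dx ∧ dy ∧ dz.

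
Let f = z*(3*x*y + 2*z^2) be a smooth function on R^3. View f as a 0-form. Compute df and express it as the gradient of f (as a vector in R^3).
df = (3*y*z) dx + (3*x*z) dy + (3*x*y + 6*z^2) dz; grad f = (3*y*z, 3*x*z, 3*x*y + 6*z^2)

For a 0-form f, d f = (∂f/∂x) dx + (∂f/∂y) dy + (∂f/∂z) dz. The components of the vector representation are exactly the entries of grad f in Cartesian coordinates:
  ∂f/∂x = 3*y*z
  ∂f/∂y = 3*x*z
  ∂f/∂z = 3*x*y + 6*z^2.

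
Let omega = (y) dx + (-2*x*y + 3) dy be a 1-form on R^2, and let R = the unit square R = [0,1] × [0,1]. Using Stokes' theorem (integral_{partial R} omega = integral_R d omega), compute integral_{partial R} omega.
integral_(partial R) omega = -2

Stokes: integral_partial_R omega = integral_R d omega with d omega = (∂Q/∂x - ∂P/∂y) dx ∧ dy.
  ∂Q/∂x = -2*y
  ∂P/∂y = 1
  integrand = ∂Q/∂x - ∂P/∂y = -2*y - 1.
Integrating over R: integral_0^1 integral_0^1 (-2*y - 1) dx dy = -2.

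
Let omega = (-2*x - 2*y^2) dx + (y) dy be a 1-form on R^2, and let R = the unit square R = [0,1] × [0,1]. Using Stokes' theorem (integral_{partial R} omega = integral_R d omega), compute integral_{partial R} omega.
integral_(partial R) omega = 2

Stokes: integral_partial_R omega = integral_R d omega with d omega = (∂Q/∂x - ∂P/∂y) dx ∧ dy.
  ∂Q/∂x = 0
  ∂P/∂y = -4*y
  integrand = ∂Q/∂x - ∂P/∂y = 4*y.
Integrating over R: integral_0^1 integral_0^1 (4*y) dx dy = 2.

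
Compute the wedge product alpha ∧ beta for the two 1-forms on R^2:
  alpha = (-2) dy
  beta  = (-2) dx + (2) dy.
alpha ∧ beta = (-4) dx ∧ dy

Distribute the wedge, using dx_i ∧ dx_j = -dx_j ∧ dx_i and dx_i ∧ dx_i = 0. For each pair (i, j) with i < j, the coefficient of dx_i ∧ dx_j in alpha ∧ beta is (alpha_i * beta_j - alpha_j * beta_i). Collecting: alpha ∧ beta = (-4) dx ∧ dy.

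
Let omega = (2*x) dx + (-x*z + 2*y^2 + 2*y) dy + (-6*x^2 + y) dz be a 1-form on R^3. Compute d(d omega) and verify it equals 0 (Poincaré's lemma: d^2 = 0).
d(d omega) = 0

Step 1: d omega = sum_{i<j} (∂f_j/∂x_i - ∂f_i/∂x_j) dx_i ∧ dx_j:
  coeff of dx ∧ dy: -z
  coeff of dx ∧ dz: -12*x
  coeff of dy ∧ dz: x + 1
Step 2: Apply d again to each 2-form coefficient. The only possible 3-form in R^3 is dx ∧ dy ∧ dz, with coefficient
  ∂(coeff of dy∧dz)/∂x - ∂(coeff of dx∧dz)/∂y + ∂(coeff of dx∧dy)/∂z
  = ∂/∂x (x + 1) - ∂/∂y (-12*x) + ∂/∂z (-z).
Each of these terms simplifies to sums of mixed partials that cancel in pairs. The result is 0 (by equality of mixed partials for smooth functions — Schwarz / Clairaut).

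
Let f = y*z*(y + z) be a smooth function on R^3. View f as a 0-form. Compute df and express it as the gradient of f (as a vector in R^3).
df = (0) dx + (z*(2*y + z)) dy + (y*(y + 2*z)) dz; grad f = (0, z*(2*y + z), y*(y + 2*z))

For a 0-form f, d f = (∂f/∂x) dx + (∂f/∂y) dy + (∂f/∂z) dz. The components of the vector representation are exactly the entries of grad f in Cartesian coordinates:
  ∂f/∂x = 0
  ∂f/∂y = z*(2*y + z)
  ∂f/∂z = y*(y + 2*z).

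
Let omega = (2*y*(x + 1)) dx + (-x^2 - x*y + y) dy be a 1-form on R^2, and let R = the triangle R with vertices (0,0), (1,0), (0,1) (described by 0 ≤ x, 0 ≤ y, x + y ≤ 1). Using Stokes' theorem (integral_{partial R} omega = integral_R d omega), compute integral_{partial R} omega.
integral_(partial R) omega = -11/6

Stokes: integral_partial_R omega = integral_R d omega with d omega = (∂Q/∂x - ∂P/∂y) dx ∧ dy.
  ∂Q/∂x = -2*x - y
  ∂P/∂y = 2*x + 2
  integrand = ∂Q/∂x - ∂P/∂y = -4*x - y - 2.
Integrating over R: integral_0^1 integral_0^{1-x} (-4*x - y - 2) dy dx = -11/6.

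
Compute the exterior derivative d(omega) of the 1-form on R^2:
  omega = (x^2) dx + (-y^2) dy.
d(omega) = 0

For a 1-form omega = sum_i f_i dx_i, the exterior derivative is
  d(omega) = sum_{i < j} (∂f_j/∂x_i - ∂f_i/∂x_j) dx_i ∧ dx_j.

Assembling: d(omega) = 0.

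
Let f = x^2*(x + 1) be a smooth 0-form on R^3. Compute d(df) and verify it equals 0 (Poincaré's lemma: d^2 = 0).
d(df) = 0

Step 1: df = sum_i (∂f/∂x_i) dx_i = (x*(3*x + 2)) dx + (0) dy + (0) dz.
Step 2: Apply d again. Using the 1-form formula, the coefficient of dx ∧ dy in d(df) is ∂^2 f/∂x ∂y - ∂^2 f/∂y ∂x = (0) - (0) = 0 (equality of mixed partials for smooth f).
Similarly for dx ∧ dz and dy ∧ dz — all coefficients vanish. So d(df) = 0.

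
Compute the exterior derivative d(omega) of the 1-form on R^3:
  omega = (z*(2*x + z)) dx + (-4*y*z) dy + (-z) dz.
d(omega) = (-2*x - 2*z) dx ∧ dz + (4*y) dy ∧ dz

For a 1-form omega = sum_i f_i dx_i, the exterior derivative is
  d(omega) = sum_{i < j} (∂f_j/∂x_i - ∂f_i/∂x_j) dx_i ∧ dx_j.
  coefficient of dx ∧ dz: ∂f_3/∂x - ∂f_1/∂z = ∂(-z)/∂x - ∂(z*(2*x + z))/∂z = -2*x - 2*z
  coefficient of dy ∧ dz: ∂f_3/∂y - ∂f_2/∂z = ∂(-z)/∂y - ∂(-4*y*z)/∂z = 4*y
Assembling: d(omega) = (-2*x - 2*z) dx ∧ dz + (4*y) dy ∧ dz.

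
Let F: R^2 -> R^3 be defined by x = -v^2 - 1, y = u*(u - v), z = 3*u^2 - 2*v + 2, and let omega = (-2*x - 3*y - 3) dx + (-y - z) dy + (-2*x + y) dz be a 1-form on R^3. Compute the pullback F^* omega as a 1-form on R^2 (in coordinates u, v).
F^* omega = (-2*u^3 + 11*u*v^2 + 4*u*v + 8*u - 2*v^2 + 2*v) du + (4*u^3 + 5*u^2*v - 2*u^2 - 6*u*v^2 + 2*u - 4*v^3 - 4*v^2 + 2*v - 4) dv

Using F^*(f dg) = (f ∘ F) d(g ∘ F), substitute each coordinate x_i by F_i(u, v) in f_i, and replace dx_i by d F_i = (∂F_i/∂u) du + (∂F_i/∂v) dv.
  For the x component: f_1(F) = -3*u^2 + 3*u*v + 2*v^2 - 1; d F_1 = (0) du + (-2*v) dv
  For the y component: f_2(F) = -4*u^2 + u*v + 2*v - 2; d F_2 = (2*u - v) du + (-u) dv
  For the z component: f_3(F) = u^2 - u*v + 2*v^2 + 2; d F_3 = (6*u) du + (-2) dv
Combining and collecting du, dv coefficients:
  coeff of du: -2*u^3 + 11*u*v^2 + 4*u*v + 8*u - 2*v^2 + 2*v
  coeff of dv: 4*u^3 + 5*u^2*v - 2*u^2 - 6*u*v^2 + 2*u - 4*v^3 - 4*v^2 + 2*v - 4
F^* omega = (-2*u^3 + 11*u*v^2 + 4*u*v + 8*u - 2*v^2 + 2*v) du + (4*u^3 + 5*u^2*v - 2*u^2 - 6*u*v^2 + 2*u - 4*v^3 - 4*v^2 + 2*v - 4) dv.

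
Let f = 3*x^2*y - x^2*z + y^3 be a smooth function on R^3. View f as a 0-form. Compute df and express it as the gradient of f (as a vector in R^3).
df = (2*x*(3*y - z)) dx + (3*x^2 + 3*y^2) dy + (-x^2) dz; grad f = (2*x*(3*y - z), 3*x^2 + 3*y^2, -x^2)

For a 0-form f, d f = (∂f/∂x) dx + (∂f/∂y) dy + (∂f/∂z) dz. The components of the vector representation are exactly the entries of grad f in Cartesian coordinates:
  ∂f/∂x = 2*x*(3*y - z)
  ∂f/∂y = 3*x^2 + 3*y^2
  ∂f/∂z = -x^2.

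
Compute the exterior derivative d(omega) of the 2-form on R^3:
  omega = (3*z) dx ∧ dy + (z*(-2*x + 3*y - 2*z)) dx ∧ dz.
d(omega) = (3 - 3*z) dx ∧ dy ∧ dz

For a 2-form omega = sum_{i<j} g_{ij} dx_i ∧ dx_j, the exterior derivative is
  d(omega) = sum_{i<j} d(g_{ij}) ∧ dx_i ∧ dx_j = sum_{i<j, k} (∂g_{ij}/∂x_k) dx_k ∧ dx_i ∧ dx_j.
Expand each term, using dx_k ∧ dx_i ∧ dx_j = sgn(permutation) dx_{(a)} ∧ dx_{(b)} ∧ dx_{(c)} with (a < b < c) sorted:
  d(3*z) includes (∂/∂z)(3*z) dz = (3) dz, which multiplied by dx ∧ dy gives (3) dx ∧ dy ∧ dz
  d(z*(-2*x + 3*y - 2*z)) includes (∂/∂y)(z*(-2*x + 3*y - 2*z)) dy = (3*z) dy, which multiplied by dx ∧ dz gives (-3*z) dx ∧ dy ∧ dz
Collecting like 3-forms: d(omega) = (3 - 3*z) dx ∧ dy ∧ dz.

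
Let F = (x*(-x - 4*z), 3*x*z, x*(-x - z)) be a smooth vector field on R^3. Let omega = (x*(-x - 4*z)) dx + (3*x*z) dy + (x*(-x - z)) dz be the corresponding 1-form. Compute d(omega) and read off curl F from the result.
d(omega) = (-3*x) dy ∧ dz + (-2*x + z) dz ∧ dx + (3*z) dx ∧ dy; curl F = (-3*x, -2*x + z, 3*z)

d omega = sum_{i<j} (∂f_j/∂x_i - ∂f_i/∂x_j) dx_i ∧ dx_j. Under the identification (dy ∧ dz, dz ∧ dx, dx ∧ dy) ↔ (e_x, e_y, e_z), the coefficients are exactly the components of curl F. Compute:
  ∂R/∂y - ∂Q/∂z = (0) - (3*x) = -3*x
  ∂P/∂z - ∂R/∂x = (-4*x) - (-2*x - z) = -2*x + z
  ∂Q/∂x - ∂P/∂y = (3*z) - (0) = 3*z.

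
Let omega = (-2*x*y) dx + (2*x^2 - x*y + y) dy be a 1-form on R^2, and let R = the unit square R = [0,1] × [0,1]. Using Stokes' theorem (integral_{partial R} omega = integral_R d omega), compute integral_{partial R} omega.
integral_(partial R) omega = 5/2

Stokes: integral_partial_R omega = integral_R d omega with d omega = (∂Q/∂x - ∂P/∂y) dx ∧ dy.
  ∂Q/∂x = 4*x - y
  ∂P/∂y = -2*x
  integrand = ∂Q/∂x - ∂P/∂y = 6*x - y.
Integrating over R: integral_0^1 integral_0^1 (6*x - y) dx dy = 5/2.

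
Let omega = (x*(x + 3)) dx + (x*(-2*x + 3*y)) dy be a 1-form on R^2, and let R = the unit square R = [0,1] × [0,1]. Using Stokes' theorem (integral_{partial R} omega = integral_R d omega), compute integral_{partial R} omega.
integral_(partial R) omega = -1/2

Stokes: integral_partial_R omega = integral_R d omega with d omega = (∂Q/∂x - ∂P/∂y) dx ∧ dy.
  ∂Q/∂x = -4*x + 3*y
  ∂P/∂y = 0
  integrand = ∂Q/∂x - ∂P/∂y = -4*x + 3*y.
Integrating over R: integral_0^1 integral_0^1 (-4*x + 3*y) dx dy = -1/2.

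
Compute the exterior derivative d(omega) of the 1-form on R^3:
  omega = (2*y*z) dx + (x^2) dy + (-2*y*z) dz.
d(omega) = (2*x - 2*z) dx ∧ dy + (-2*y) dx ∧ dz + (-2*z) dy ∧ dz

For a 1-form omega = sum_i f_i dx_i, the exterior derivative is
  d(omega) = sum_{i < j} (∂f_j/∂x_i - ∂f_i/∂x_j) dx_i ∧ dx_j.
  coefficient of dx ∧ dy: ∂f_2/∂x - ∂f_1/∂y = ∂(x^2)/∂x - ∂(2*y*z)/∂y = 2*x - 2*z
  coefficient of dx ∧ dz: ∂f_3/∂x - ∂f_1/∂z = ∂(-2*y*z)/∂x - ∂(2*y*z)/∂z = -2*y
  coefficient of dy ∧ dz: ∂f_3/∂y - ∂f_2/∂z = ∂(-2*y*z)/∂y - ∂(x^2)/∂z = -2*z
Assembling: d(omega) = (2*x - 2*z) dx ∧ dy + (-2*y) dx ∧ dz + (-2*z) dy ∧ dz.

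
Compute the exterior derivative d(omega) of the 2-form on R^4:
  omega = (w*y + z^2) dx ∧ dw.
d(omega) = (-w) dx ∧ dy ∧ dw + (-2*z) dx ∧ dz ∧ dw

For a 2-form omega = sum_{i<j} g_{ij} dx_i ∧ dx_j, the exterior derivative is
  d(omega) = sum_{i<j} d(g_{ij}) ∧ dx_i ∧ dx_j = sum_{i<j, k} (∂g_{ij}/∂x_k) dx_k ∧ dx_i ∧ dx_j.
Expand each term, using dx_k ∧ dx_i ∧ dx_j = sgn(permutation) dx_{(a)} ∧ dx_{(b)} ∧ dx_{(c)} with (a < b < c) sorted:
  d(w*y + z^2) includes (∂/∂y)(w*y + z^2) dy = (w) dy, which multiplied by dx ∧ dw gives (-w) dx ∧ dy ∧ dw
  d(w*y + z^2) includes (∂/∂z)(w*y + z^2) dz = (2*z) dz, which multiplied by dx ∧ dw gives (-2*z) dx ∧ dz ∧ dw
Collecting like 3-forms: d(omega) = (-w) dx ∧ dy ∧ dw + (-2*z) dx ∧ dz ∧ dw.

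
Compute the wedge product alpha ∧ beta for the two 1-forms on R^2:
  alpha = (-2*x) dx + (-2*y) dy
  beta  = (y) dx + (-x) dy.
alpha ∧ beta = (2*x^2 + 2*y^2) dx ∧ dy

Distribute the wedge, using dx_i ∧ dx_j = -dx_j ∧ dx_i and dx_i ∧ dx_i = 0. For each pair (i, j) with i < j, the coefficient of dx_i ∧ dx_j in alpha ∧ beta is (alpha_i * beta_j - alpha_j * beta_i). Collecting: alpha ∧ beta = (2*x^2 + 2*y^2) dx ∧ dy.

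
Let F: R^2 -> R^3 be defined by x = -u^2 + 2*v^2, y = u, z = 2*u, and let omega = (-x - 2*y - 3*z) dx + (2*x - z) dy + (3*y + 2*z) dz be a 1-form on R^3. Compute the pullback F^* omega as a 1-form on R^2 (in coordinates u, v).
F^* omega = (-2*u^3 + 14*u^2 + 4*u*v^2 + 12*u + 4*v^2) du + (4*v*(u^2 - 8*u - 2*v^2)) dv

Using F^*(f dg) = (f ∘ F) d(g ∘ F), substitute each coordinate x_i by F_i(u, v) in f_i, and replace dx_i by d F_i = (∂F_i/∂u) du + (∂F_i/∂v) dv.
  For the x component: f_1(F) = u^2 - 8*u - 2*v^2; d F_1 = (-2*u) du + (4*v) dv
  For the y component: f_2(F) = -2*u^2 - 2*u + 4*v^2; d F_2 = (1) du + (0) dv
  For the z component: f_3(F) = 7*u; d F_3 = (2) du + (0) dv
Combining and collecting du, dv coefficients:
  coeff of du: -2*u^3 + 14*u^2 + 4*u*v^2 + 12*u + 4*v^2
  coeff of dv: 4*v*(u^2 - 8*u - 2*v^2)
F^* omega = (-2*u^3 + 14*u^2 + 4*u*v^2 + 12*u + 4*v^2) du + (4*v*(u^2 - 8*u - 2*v^2)) dv.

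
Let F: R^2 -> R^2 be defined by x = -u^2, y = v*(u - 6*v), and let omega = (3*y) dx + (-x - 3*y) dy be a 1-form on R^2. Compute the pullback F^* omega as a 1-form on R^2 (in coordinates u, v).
F^* omega = (v*(-5*u^2 + 33*u*v + 18*v^2)) du + (u^3 - 15*u^2*v + 54*u*v^2 - 216*v^3) dv

Using F^*(f dg) = (f ∘ F) d(g ∘ F), substitute each coordinate x_i by F_i(u, v) in f_i, and replace dx_i by d F_i = (∂F_i/∂u) du + (∂F_i/∂v) dv.
  For the x component: f_1(F) = 3*v*(u - 6*v); d F_1 = (-2*u) du + (0) dv
  For the y component: f_2(F) = u^2 - 3*u*v + 18*v^2; d F_2 = (v) du + (u - 12*v) dv
Combining and collecting du, dv coefficients:
  coeff of du: v*(-5*u^2 + 33*u*v + 18*v^2)
  coeff of dv: u^3 - 15*u^2*v + 54*u*v^2 - 216*v^3
F^* omega = (v*(-5*u^2 + 33*u*v + 18*v^2)) du + (u^3 - 15*u^2*v + 54*u*v^2 - 216*v^3) dv.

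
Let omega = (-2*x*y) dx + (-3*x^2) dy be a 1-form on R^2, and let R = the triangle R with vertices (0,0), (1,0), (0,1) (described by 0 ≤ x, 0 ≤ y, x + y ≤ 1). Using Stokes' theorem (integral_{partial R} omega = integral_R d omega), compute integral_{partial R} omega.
integral_(partial R) omega = -2/3

Stokes: integral_partial_R omega = integral_R d omega with d omega = (∂Q/∂x - ∂P/∂y) dx ∧ dy.
  ∂Q/∂x = -6*x
  ∂P/∂y = -2*x
  integrand = ∂Q/∂x - ∂P/∂y = -4*x.
Integrating over R: integral_0^1 integral_0^{1-x} (-4*x) dy dx = -2/3.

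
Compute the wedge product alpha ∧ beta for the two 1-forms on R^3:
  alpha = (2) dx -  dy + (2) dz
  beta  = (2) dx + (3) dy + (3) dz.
alpha ∧ beta = (8) dx ∧ dy + (2) dx ∧ dz + (-9) dy ∧ dz

Distribute the wedge, using dx_i ∧ dx_j = -dx_j ∧ dx_i and dx_i ∧ dx_i = 0. For each pair (i, j) with i < j, the coefficient of dx_i ∧ dx_j in alpha ∧ beta is (alpha_i * beta_j - alpha_j * beta_i). Collecting: alpha ∧ beta = (8) dx ∧ dy + (2) dx ∧ dz + (-9) dy ∧ dz.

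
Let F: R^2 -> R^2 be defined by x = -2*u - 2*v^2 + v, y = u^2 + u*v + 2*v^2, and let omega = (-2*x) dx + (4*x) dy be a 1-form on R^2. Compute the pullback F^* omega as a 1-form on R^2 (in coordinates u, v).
F^* omega = (-16*u^2 - 16*u*v^2 - 8*u - 8*v^3 - 4*v^2 + 4*v) du + (-8*u^2 - 8*u*v^2 - 44*u*v + 4*u - 48*v^3 + 28*v^2 - 2*v) dv

Using F^*(f dg) = (f ∘ F) d(g ∘ F), substitute each coordinate x_i by F_i(u, v) in f_i, and replace dx_i by d F_i = (∂F_i/∂u) du + (∂F_i/∂v) dv.
  For the x component: f_1(F) = 4*u + 4*v^2 - 2*v; d F_1 = (-2) du + (1 - 4*v) dv
  For the y component: f_2(F) = -8*u - 8*v^2 + 4*v; d F_2 = (2*u + v) du + (u + 4*v) dv
Combining and collecting du, dv coefficients:
  coeff of du: -16*u^2 - 16*u*v^2 - 8*u - 8*v^3 - 4*v^2 + 4*v
  coeff of dv: -8*u^2 - 8*u*v^2 - 44*u*v + 4*u - 48*v^3 + 28*v^2 - 2*v
F^* omega = (-16*u^2 - 16*u*v^2 - 8*u - 8*v^3 - 4*v^2 + 4*v) du + (-8*u^2 - 8*u*v^2 - 44*u*v + 4*u - 48*v^3 + 28*v^2 - 2*v) dv.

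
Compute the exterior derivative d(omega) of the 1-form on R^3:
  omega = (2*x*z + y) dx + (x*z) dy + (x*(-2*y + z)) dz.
d(omega) = (z - 1) dx ∧ dy + (-2*x - 2*y + z) dx ∧ dz + (-3*x) dy ∧ dz

For a 1-form omega = sum_i f_i dx_i, the exterior derivative is
  d(omega) = sum_{i < j} (∂f_j/∂x_i - ∂f_i/∂x_j) dx_i ∧ dx_j.
  coefficient of dx ∧ dy: ∂f_2/∂x - ∂f_1/∂y = ∂(x*z)/∂x - ∂(2*x*z + y)/∂y = z - 1
  coefficient of dx ∧ dz: ∂f_3/∂x - ∂f_1/∂z = ∂(x*(-2*y + z))/∂x - ∂(2*x*z + y)/∂z = -2*x - 2*y + z
  coefficient of dy ∧ dz: ∂f_3/∂y - ∂f_2/∂z = ∂(x*(-2*y + z))/∂y - ∂(x*z)/∂z = -3*x
Assembling: d(omega) = (z - 1) dx ∧ dy + (-2*x - 2*y + z) dx ∧ dz + (-3*x) dy ∧ dz.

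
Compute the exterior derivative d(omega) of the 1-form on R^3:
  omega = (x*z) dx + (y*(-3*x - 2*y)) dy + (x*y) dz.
d(omega) = (-3*y) dx ∧ dy + (-x + y) dx ∧ dz + (x) dy ∧ dz

For a 1-form omega = sum_i f_i dx_i, the exterior derivative is
  d(omega) = sum_{i < j} (∂f_j/∂x_i - ∂f_i/∂x_j) dx_i ∧ dx_j.
  coefficient of dx ∧ dy: ∂f_2/∂x - ∂f_1/∂y = ∂(y*(-3*x - 2*y))/∂x - ∂(x*z)/∂y = -3*y
  coefficient of dx ∧ dz: ∂f_3/∂x - ∂f_1/∂z = ∂(x*y)/∂x - ∂(x*z)/∂z = -x + y
  coefficient of dy ∧ dz: ∂f_3/∂y - ∂f_2/∂z = ∂(x*y)/∂y - ∂(y*(-3*x - 2*y))/∂z = x
Assembling: d(omega) = (-3*y) dx ∧ dy + (-x + y) dx ∧ dz + (x) dy ∧ dz.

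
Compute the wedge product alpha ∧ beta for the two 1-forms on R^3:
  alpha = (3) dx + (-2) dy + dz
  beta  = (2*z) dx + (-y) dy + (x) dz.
alpha ∧ beta = (-3*y + 4*z) dx ∧ dy + (3*x - 2*z) dx ∧ dz + (-2*x + y) dy ∧ dz

Distribute the wedge, using dx_i ∧ dx_j = -dx_j ∧ dx_i and dx_i ∧ dx_i = 0. For each pair (i, j) with i < j, the coefficient of dx_i ∧ dx_j in alpha ∧ beta is (alpha_i * beta_j - alpha_j * beta_i). Collecting: alpha ∧ beta = (-3*y + 4*z) dx ∧ dy + (3*x - 2*z) dx ∧ dz + (-2*x + y) dy ∧ dz.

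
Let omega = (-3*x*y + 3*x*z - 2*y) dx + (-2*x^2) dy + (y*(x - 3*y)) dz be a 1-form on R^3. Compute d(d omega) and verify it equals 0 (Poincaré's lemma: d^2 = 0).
d(d omega) = 0

Step 1: d omega = sum_{i<j} (∂f_j/∂x_i - ∂f_i/∂x_j) dx_i ∧ dx_j:
  coeff of dx ∧ dy: 2 - x
  coeff of dx ∧ dz: -3*x + y
  coeff of dy ∧ dz: x - 6*y
Step 2: Apply d again to each 2-form coefficient. The only possible 3-form in R^3 is dx ∧ dy ∧ dz, with coefficient
  ∂(coeff of dy∧dz)/∂x - ∂(coeff of dx∧dz)/∂y + ∂(coeff of dx∧dy)/∂z
  = ∂/∂x (x - 6*y) - ∂/∂y (-3*x + y) + ∂/∂z (2 - x).
Each of these terms simplifies to sums of mixed partials that cancel in pairs. The result is 0 (by equality of mixed partials for smooth functions — Schwarz / Clairaut).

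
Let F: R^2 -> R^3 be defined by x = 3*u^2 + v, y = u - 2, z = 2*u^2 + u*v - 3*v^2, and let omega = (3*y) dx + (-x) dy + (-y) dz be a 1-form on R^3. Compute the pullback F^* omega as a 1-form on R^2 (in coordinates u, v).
F^* omega = (11*u^2 - u*v - 28*u + v) du + (-u^2 + 6*u*v + 5*u - 12*v - 6) dv

Using F^*(f dg) = (f ∘ F) d(g ∘ F), substitute each coordinate x_i by F_i(u, v) in f_i, and replace dx_i by d F_i = (∂F_i/∂u) du + (∂F_i/∂v) dv.
  For the x component: f_1(F) = 3*u - 6; d F_1 = (6*u) du + (1) dv
  For the y component: f_2(F) = -3*u^2 - v; d F_2 = (1) du + (0) dv
  For the z component: f_3(F) = 2 - u; d F_3 = (4*u + v) du + (u - 6*v) dv
Combining and collecting du, dv coefficients:
  coeff of du: 11*u^2 - u*v - 28*u + v
  coeff of dv: -u^2 + 6*u*v + 5*u - 12*v - 6
F^* omega = (11*u^2 - u*v - 28*u + v) du + (-u^2 + 6*u*v + 5*u - 12*v - 6) dv.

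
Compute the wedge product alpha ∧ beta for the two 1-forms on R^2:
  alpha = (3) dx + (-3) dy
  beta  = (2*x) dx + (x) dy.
alpha ∧ beta = (9*x) dx ∧ dy

Distribute the wedge, using dx_i ∧ dx_j = -dx_j ∧ dx_i and dx_i ∧ dx_i = 0. For each pair (i, j) with i < j, the coefficient of dx_i ∧ dx_j in alpha ∧ beta is (alpha_i * beta_j - alpha_j * beta_i). Collecting: alpha ∧ beta = (9*x) dx ∧ dy.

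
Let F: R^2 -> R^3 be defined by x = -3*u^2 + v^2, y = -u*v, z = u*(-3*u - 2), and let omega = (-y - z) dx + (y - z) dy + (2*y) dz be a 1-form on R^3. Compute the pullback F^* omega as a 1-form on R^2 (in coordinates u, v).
F^* omega = (u*(-18*u^2 + 3*u*v - 12*u + v^2 + 2*v)) du + (u*(-3*u^2 + 7*u*v - 2*u + 2*v^2 + 4*v)) dv

Using F^*(f dg) = (f ∘ F) d(g ∘ F), substitute each coordinate x_i by F_i(u, v) in f_i, and replace dx_i by d F_i = (∂F_i/∂u) du + (∂F_i/∂v) dv.
  For the x component: f_1(F) = u*(3*u + v + 2); d F_1 = (-6*u) du + (2*v) dv
  For the y component: f_2(F) = u*(3*u - v + 2); d F_2 = (-v) du + (-u) dv
  For the z component: f_3(F) = -2*u*v; d F_3 = (-6*u - 2) du + (0) dv
Combining and collecting du, dv coefficients:
  coeff of du: u*(-18*u^2 + 3*u*v - 12*u + v^2 + 2*v)
  coeff of dv: u*(-3*u^2 + 7*u*v - 2*u + 2*v^2 + 4*v)
F^* omega = (u*(-18*u^2 + 3*u*v - 12*u + v^2 + 2*v)) du + (u*(-3*u^2 + 7*u*v - 2*u + 2*v^2 + 4*v)) dv.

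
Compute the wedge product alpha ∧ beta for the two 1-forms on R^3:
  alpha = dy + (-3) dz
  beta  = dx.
alpha ∧ beta = (-1) dx ∧ dy + (3) dx ∧ dz

Distribute the wedge, using dx_i ∧ dx_j = -dx_j ∧ dx_i and dx_i ∧ dx_i = 0. For each pair (i, j) with i < j, the coefficient of dx_i ∧ dx_j in alpha ∧ beta is (alpha_i * beta_j - alpha_j * beta_i). Collecting: alpha ∧ beta = (-1) dx ∧ dy + (3) dx ∧ dz.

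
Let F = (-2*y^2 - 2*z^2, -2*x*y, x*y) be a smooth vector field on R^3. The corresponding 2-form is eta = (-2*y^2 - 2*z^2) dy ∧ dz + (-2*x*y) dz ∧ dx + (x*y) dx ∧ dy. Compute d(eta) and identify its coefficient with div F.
d(eta) = (-2*x) dx ∧ dy ∧ dz; div F = -2*x

For a 2-form in R^3 of the form above, applying d gives a 3-form with coefficient ∂P/∂x + ∂Q/∂y + ∂R/∂z:
  ∂P/∂x = 0
  ∂Q/∂y = -2*x
  ∂R/∂z = 0
Sum = -2*x, which is exactly div F.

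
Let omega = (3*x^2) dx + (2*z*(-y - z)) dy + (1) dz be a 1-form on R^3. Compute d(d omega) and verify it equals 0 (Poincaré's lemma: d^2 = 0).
d(d omega) = 0

Step 1: d omega = sum_{i<j} (∂f_j/∂x_i - ∂f_i/∂x_j) dx_i ∧ dx_j:
  coeff of dx ∧ dy: 0
  coeff of dx ∧ dz: 0
  coeff of dy ∧ dz: 2*y + 4*z
Step 2: Apply d again to each 2-form coefficient. The only possible 3-form in R^3 is dx ∧ dy ∧ dz, with coefficient
  ∂(coeff of dy∧dz)/∂x - ∂(coeff of dx∧dz)/∂y + ∂(coeff of dx∧dy)/∂z
  = ∂/∂x (2*y + 4*z) - ∂/∂y (0) + ∂/∂z (0).
Each of these terms simplifies to sums of mixed partials that cancel in pairs. The result is 0 (by equality of mixed partials for smooth functions — Schwarz / Clairaut).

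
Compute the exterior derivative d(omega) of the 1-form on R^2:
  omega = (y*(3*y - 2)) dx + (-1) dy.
d(omega) = (2 - 6*y) dx ∧ dy

For a 1-form omega = sum_i f_i dx_i, the exterior derivative is
  d(omega) = sum_{i < j} (∂f_j/∂x_i - ∂f_i/∂x_j) dx_i ∧ dx_j.
  coefficient of dx ∧ dy: ∂f_2/∂x - ∂f_1/∂y = ∂(-1)/∂x - ∂(y*(3*y - 2))/∂y = 2 - 6*y
Assembling: d(omega) = (2 - 6*y) dx ∧ dy.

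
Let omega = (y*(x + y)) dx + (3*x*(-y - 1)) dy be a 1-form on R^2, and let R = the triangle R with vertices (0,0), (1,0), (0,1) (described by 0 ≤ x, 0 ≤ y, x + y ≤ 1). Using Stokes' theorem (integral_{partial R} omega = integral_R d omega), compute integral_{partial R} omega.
integral_(partial R) omega = -5/2

Stokes: integral_partial_R omega = integral_R d omega with d omega = (∂Q/∂x - ∂P/∂y) dx ∧ dy.
  ∂Q/∂x = -3*y - 3
  ∂P/∂y = x + 2*y
  integrand = ∂Q/∂x - ∂P/∂y = -x - 5*y - 3.
Integrating over R: integral_0^1 integral_0^{1-x} (-x - 5*y - 3) dy dx = -5/2.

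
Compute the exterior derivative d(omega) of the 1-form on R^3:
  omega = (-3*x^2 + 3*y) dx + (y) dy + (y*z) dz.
d(omega) = (-3) dx ∧ dy + (z) dy ∧ dz

For a 1-form omega = sum_i f_i dx_i, the exterior derivative is
  d(omega) = sum_{i < j} (∂f_j/∂x_i - ∂f_i/∂x_j) dx_i ∧ dx_j.
  coefficient of dx ∧ dy: ∂f_2/∂x - ∂f_1/∂y = ∂(y)/∂x - ∂(-3*x^2 + 3*y)/∂y = -3
  coefficient of dy ∧ dz: ∂f_3/∂y - ∂f_2/∂z = ∂(y*z)/∂y - ∂(y)/∂z = z
Assembling: d(omega) = (-3) dx ∧ dy + (z) dy ∧ dz.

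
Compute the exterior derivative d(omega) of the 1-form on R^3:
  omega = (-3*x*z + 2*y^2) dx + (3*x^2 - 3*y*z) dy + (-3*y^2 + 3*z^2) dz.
d(omega) = (6*x - 4*y) dx ∧ dy + (3*x) dx ∧ dz + (-3*y) dy ∧ dz

For a 1-form omega = sum_i f_i dx_i, the exterior derivative is
  d(omega) = sum_{i < j} (∂f_j/∂x_i - ∂f_i/∂x_j) dx_i ∧ dx_j.
  coefficient of dx ∧ dy: ∂f_2/∂x - ∂f_1/∂y = ∂(3*x^2 - 3*y*z)/∂x - ∂(-3*x*z + 2*y^2)/∂y = 6*x - 4*y
  coefficient of dx ∧ dz: ∂f_3/∂x - ∂f_1/∂z = ∂(-3*y^2 + 3*z^2)/∂x - ∂(-3*x*z + 2*y^2)/∂z = 3*x
  coefficient of dy ∧ dz: ∂f_3/∂y - ∂f_2/∂z = ∂(-3*y^2 + 3*z^2)/∂y - ∂(3*x^2 - 3*y*z)/∂z = -3*y
Assembling: d(omega) = (6*x - 4*y) dx ∧ dy + (3*x) dx ∧ dz + (-3*y) dy ∧ dz.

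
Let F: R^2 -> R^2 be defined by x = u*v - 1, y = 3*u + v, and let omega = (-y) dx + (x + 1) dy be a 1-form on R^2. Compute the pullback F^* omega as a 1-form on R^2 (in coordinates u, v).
F^* omega = (-v^2) du + (-3*u^2) dv

Using F^*(f dg) = (f ∘ F) d(g ∘ F), substitute each coordinate x_i by F_i(u, v) in f_i, and replace dx_i by d F_i = (∂F_i/∂u) du + (∂F_i/∂v) dv.
  For the x component: f_1(F) = -3*u - v; d F_1 = (v) du + (u) dv
  For the y component: f_2(F) = u*v; d F_2 = (3) du + (1) dv
Combining and collecting du, dv coefficients:
  coeff of du: -v^2
  coeff of dv: -3*u^2
F^* omega = (-v^2) du + (-3*u^2) dv.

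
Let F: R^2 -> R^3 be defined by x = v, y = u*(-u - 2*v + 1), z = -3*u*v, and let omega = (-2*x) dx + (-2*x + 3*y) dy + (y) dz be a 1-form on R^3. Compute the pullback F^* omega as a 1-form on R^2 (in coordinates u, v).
F^* omega = (6*u^3 + 21*u^2*v - 9*u^2 + 18*u*v^2 - 11*u*v + 3*u + 4*v^2 - 2*v) du + (9*u^3 + 18*u^2*v - 9*u^2 + 4*u*v - 2*v) dv

Using F^*(f dg) = (f ∘ F) d(g ∘ F), substitute each coordinate x_i by F_i(u, v) in f_i, and replace dx_i by d F_i = (∂F_i/∂u) du + (∂F_i/∂v) dv.
  For the x component: f_1(F) = -2*v; d F_1 = (0) du + (1) dv
  For the y component: f_2(F) = -3*u^2 - 6*u*v + 3*u - 2*v; d F_2 = (-2*u - 2*v + 1) du + (-2*u) dv
  For the z component: f_3(F) = u*(-u - 2*v + 1); d F_3 = (-3*v) du + (-3*u) dv
Combining and collecting du, dv coefficients:
  coeff of du: 6*u^3 + 21*u^2*v - 9*u^2 + 18*u*v^2 - 11*u*v + 3*u + 4*v^2 - 2*v
  coeff of dv: 9*u^3 + 18*u^2*v - 9*u^2 + 4*u*v - 2*v
F^* omega = (6*u^3 + 21*u^2*v - 9*u^2 + 18*u*v^2 - 11*u*v + 3*u + 4*v^2 - 2*v) du + (9*u^3 + 18*u^2*v - 9*u^2 + 4*u*v - 2*v) dv.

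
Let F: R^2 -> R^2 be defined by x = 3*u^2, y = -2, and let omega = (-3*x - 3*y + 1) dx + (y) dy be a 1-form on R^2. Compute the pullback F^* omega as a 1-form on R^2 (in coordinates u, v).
F^* omega = (-54*u^3 + 42*u) du

Using F^*(f dg) = (f ∘ F) d(g ∘ F), substitute each coordinate x_i by F_i(u, v) in f_i, and replace dx_i by d F_i = (∂F_i/∂u) du + (∂F_i/∂v) dv.
  For the x component: f_1(F) = 7 - 9*u^2; d F_1 = (6*u) du + (0) dv
  For the y component: f_2(F) = -2; d F_2 = (0) du + (0) dv
Combining and collecting du, dv coefficients:
  coeff of du: -54*u^3 + 42*u
  coeff of dv: 0
F^* omega = (-54*u^3 + 42*u) du.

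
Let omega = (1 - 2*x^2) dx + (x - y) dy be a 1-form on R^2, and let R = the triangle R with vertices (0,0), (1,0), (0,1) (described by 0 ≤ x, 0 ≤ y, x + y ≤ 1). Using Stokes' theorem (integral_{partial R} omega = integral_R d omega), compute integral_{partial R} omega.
integral_(partial R) omega = 1/2

Stokes: integral_partial_R omega = integral_R d omega with d omega = (∂Q/∂x - ∂P/∂y) dx ∧ dy.
  ∂Q/∂x = 1
  ∂P/∂y = 0
  integrand = ∂Q/∂x - ∂P/∂y = 1.
Integrating over R: integral_0^1 integral_0^{1-x} (1) dy dx = 1/2.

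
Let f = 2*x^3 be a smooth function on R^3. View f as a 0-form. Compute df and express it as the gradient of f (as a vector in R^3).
df = (6*x^2) dx + (0) dy + (0) dz; grad f = (6*x^2, 0, 0)

For a 0-form f, d f = (∂f/∂x) dx + (∂f/∂y) dy + (∂f/∂z) dz. The components of the vector representation are exactly the entries of grad f in Cartesian coordinates:
  ∂f/∂x = 6*x^2
  ∂f/∂y = 0
  ∂f/∂z = 0.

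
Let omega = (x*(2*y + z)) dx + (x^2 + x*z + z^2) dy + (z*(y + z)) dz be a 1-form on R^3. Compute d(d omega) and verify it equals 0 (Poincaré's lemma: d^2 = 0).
d(d omega) = 0

Step 1: d omega = sum_{i<j} (∂f_j/∂x_i - ∂f_i/∂x_j) dx_i ∧ dx_j:
  coeff of dx ∧ dy: z
  coeff of dx ∧ dz: -x
  coeff of dy ∧ dz: -x - z
Step 2: Apply d again to each 2-form coefficient. The only possible 3-form in R^3 is dx ∧ dy ∧ dz, with coefficient
  ∂(coeff of dy∧dz)/∂x - ∂(coeff of dx∧dz)/∂y + ∂(coeff of dx∧dy)/∂z
  = ∂/∂x (-x - z) - ∂/∂y (-x) + ∂/∂z (z).
Each of these terms simplifies to sums of mixed partials that cancel in pairs. The result is 0 (by equality of mixed partials for smooth functions — Schwarz / Clairaut).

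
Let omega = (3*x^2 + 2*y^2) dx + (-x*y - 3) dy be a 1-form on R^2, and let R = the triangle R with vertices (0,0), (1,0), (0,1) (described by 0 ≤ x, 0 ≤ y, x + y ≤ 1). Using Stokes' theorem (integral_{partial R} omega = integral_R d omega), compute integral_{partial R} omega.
integral_(partial R) omega = -5/6

Stokes: integral_partial_R omega = integral_R d omega with d omega = (∂Q/∂x - ∂P/∂y) dx ∧ dy.
  ∂Q/∂x = -y
  ∂P/∂y = 4*y
  integrand = ∂Q/∂x - ∂P/∂y = -5*y.
Integrating over R: integral_0^1 integral_0^{1-x} (-5*y) dy dx = -5/6.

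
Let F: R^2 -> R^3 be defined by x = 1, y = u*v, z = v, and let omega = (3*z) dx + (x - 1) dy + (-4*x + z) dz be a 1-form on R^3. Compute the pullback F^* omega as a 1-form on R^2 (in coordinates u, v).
F^* omega = (v - 4) dv

Using F^*(f dg) = (f ∘ F) d(g ∘ F), substitute each coordinate x_i by F_i(u, v) in f_i, and replace dx_i by d F_i = (∂F_i/∂u) du + (∂F_i/∂v) dv.
  For the x component: f_1(F) = 3*v; d F_1 = (0) du + (0) dv
  For the y component: f_2(F) = 0; d F_2 = (v) du + (u) dv
  For the z component: f_3(F) = v - 4; d F_3 = (0) du + (1) dv
Combining and collecting du, dv coefficients:
  coeff of du: 0
  coeff of dv: v - 4
F^* omega = (v - 4) dv.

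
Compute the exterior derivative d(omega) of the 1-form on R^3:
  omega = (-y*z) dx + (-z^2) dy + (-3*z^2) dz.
d(omega) = (z) dx ∧ dy + (y) dx ∧ dz + (2*z) dy ∧ dz

For a 1-form omega = sum_i f_i dx_i, the exterior derivative is
  d(omega) = sum_{i < j} (∂f_j/∂x_i - ∂f_i/∂x_j) dx_i ∧ dx_j.
  coefficient of dx ∧ dy: ∂f_2/∂x - ∂f_1/∂y = ∂(-z^2)/∂x - ∂(-y*z)/∂y = z
  coefficient of dx ∧ dz: ∂f_3/∂x - ∂f_1/∂z = ∂(-3*z^2)/∂x - ∂(-y*z)/∂z = y
  coefficient of dy ∧ dz: ∂f_3/∂y - ∂f_2/∂z = ∂(-3*z^2)/∂y - ∂(-z^2)/∂z = 2*z
Assembling: d(omega) = (z) dx ∧ dy + (y) dx ∧ dz + (2*z) dy ∧ dz.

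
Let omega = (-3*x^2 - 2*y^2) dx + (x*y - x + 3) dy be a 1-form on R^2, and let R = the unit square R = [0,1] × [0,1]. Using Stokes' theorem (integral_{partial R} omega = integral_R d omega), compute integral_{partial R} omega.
integral_(partial R) omega = 3/2

Stokes: integral_partial_R omega = integral_R d omega with d omega = (∂Q/∂x - ∂P/∂y) dx ∧ dy.
  ∂Q/∂x = y - 1
  ∂P/∂y = -4*y
  integrand = ∂Q/∂x - ∂P/∂y = 5*y - 1.
Integrating over R: integral_0^1 integral_0^1 (5*y - 1) dx dy = 3/2.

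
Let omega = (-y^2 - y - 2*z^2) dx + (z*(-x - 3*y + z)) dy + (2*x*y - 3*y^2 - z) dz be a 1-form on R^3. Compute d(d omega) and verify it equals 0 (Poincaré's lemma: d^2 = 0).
d(d omega) = 0

Step 1: d omega = sum_{i<j} (∂f_j/∂x_i - ∂f_i/∂x_j) dx_i ∧ dx_j:
  coeff of dx ∧ dy: 2*y - z + 1
  coeff of dx ∧ dz: 2*y + 4*z
  coeff of dy ∧ dz: 3*x - 3*y - 2*z
Step 2: Apply d again to each 2-form coefficient. The only possible 3-form in R^3 is dx ∧ dy ∧ dz, with coefficient
  ∂(coeff of dy∧dz)/∂x - ∂(coeff of dx∧dz)/∂y + ∂(coeff of dx∧dy)/∂z
  = ∂/∂x (3*x - 3*y - 2*z) - ∂/∂y (2*y + 4*z) + ∂/∂z (2*y - z + 1).
Each of these terms simplifies to sums of mixed partials that cancel in pairs. The result is 0 (by equality of mixed partials for smooth functions — Schwarz / Clairaut).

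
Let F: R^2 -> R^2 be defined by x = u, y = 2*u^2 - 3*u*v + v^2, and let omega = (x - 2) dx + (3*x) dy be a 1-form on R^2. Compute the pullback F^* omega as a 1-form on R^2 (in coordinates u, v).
F^* omega = (12*u^2 - 9*u*v + u - 2) du + (3*u*(-3*u + 2*v)) dv

Using F^*(f dg) = (f ∘ F) d(g ∘ F), substitute each coordinate x_i by F_i(u, v) in f_i, and replace dx_i by d F_i = (∂F_i/∂u) du + (∂F_i/∂v) dv.
  For the x component: f_1(F) = u - 2; d F_1 = (1) du + (0) dv
  For the y component: f_2(F) = 3*u; d F_2 = (4*u - 3*v) du + (-3*u + 2*v) dv
Combining and collecting du, dv coefficients:
  coeff of du: 12*u^2 - 9*u*v + u - 2
  coeff of dv: 3*u*(-3*u + 2*v)
F^* omega = (12*u^2 - 9*u*v + u - 2) du + (3*u*(-3*u + 2*v)) dv.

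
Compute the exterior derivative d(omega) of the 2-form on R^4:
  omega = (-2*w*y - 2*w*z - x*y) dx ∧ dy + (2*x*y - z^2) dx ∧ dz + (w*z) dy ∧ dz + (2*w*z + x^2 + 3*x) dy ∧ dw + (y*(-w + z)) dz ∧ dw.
d(omega) = (-2*w - 2*x) dx ∧ dy ∧ dz + (2*x - 2*y - 2*z + 3) dx ∧ dy ∧ dw + (-3*w + 2*z) dy ∧ dz ∧ dw

For a 2-form omega = sum_{i<j} g_{ij} dx_i ∧ dx_j, the exterior derivative is
  d(omega) = sum_{i<j} d(g_{ij}) ∧ dx_i ∧ dx_j = sum_{i<j, k} (∂g_{ij}/∂x_k) dx_k ∧ dx_i ∧ dx_j.
Expand each term, using dx_k ∧ dx_i ∧ dx_j = sgn(permutation) dx_{(a)} ∧ dx_{(b)} ∧ dx_{(c)} with (a < b < c) sorted:
  d(-2*w*y - 2*w*z - x*y) includes (∂/∂z)(-2*w*y - 2*w*z - x*y) dz = (-2*w) dz, which multiplied by dx ∧ dy gives (-2*w) dx ∧ dy ∧ dz
  d(-2*w*y - 2*w*z - x*y) includes (∂/∂w)(-2*w*y - 2*w*z - x*y) dw = (-2*y - 2*z) dw, which multiplied by dx ∧ dy gives (-2*y - 2*z) dx ∧ dy ∧ dw
  d(2*x*y - z^2) includes (∂/∂y)(2*x*y - z^2) dy = (2*x) dy, which multiplied by dx ∧ dz gives (-2*x) dx ∧ dy ∧ dz
  d(w*z) includes (∂/∂w)(w*z) dw = (z) dw, which multiplied by dy ∧ dz gives (z) dy ∧ dz ∧ dw
  d(2*w*z + x^2 + 3*x) includes (∂/∂x)(2*w*z + x^2 + 3*x) dx = (2*x + 3) dx, which multiplied by dy ∧ dw gives (2*x + 3) dx ∧ dy ∧ dw
  d(2*w*z + x^2 + 3*x) includes (∂/∂z)(2*w*z + x^2 + 3*x) dz = (2*w) dz, which multiplied by dy ∧ dw gives (-2*w) dy ∧ dz ∧ dw
  d(y*(-w + z)) includes (∂/∂y)(y*(-w + z)) dy = (-w + z) dy, which multiplied by dz ∧ dw gives (-w + z) dy ∧ dz ∧ dw
Collecting like 3-forms: d(omega) = (-2*w - 2*x) dx ∧ dy ∧ dz + (2*x - 2*y - 2*z + 3) dx ∧ dy ∧ dw + (-3*w + 2*z) dy ∧ dz ∧ dw.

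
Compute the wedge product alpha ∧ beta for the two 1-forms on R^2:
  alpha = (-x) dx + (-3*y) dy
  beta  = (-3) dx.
alpha ∧ beta = (-9*y) dx ∧ dy

Distribute the wedge, using dx_i ∧ dx_j = -dx_j ∧ dx_i and dx_i ∧ dx_i = 0. For each pair (i, j) with i < j, the coefficient of dx_i ∧ dx_j in alpha ∧ beta is (alpha_i * beta_j - alpha_j * beta_i). Collecting: alpha ∧ beta = (-9*y) dx ∧ dy.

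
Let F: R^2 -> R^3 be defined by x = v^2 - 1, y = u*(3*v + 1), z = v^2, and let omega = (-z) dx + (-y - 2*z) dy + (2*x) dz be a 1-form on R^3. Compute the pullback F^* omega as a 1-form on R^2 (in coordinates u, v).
F^* omega = (-9*u*v^2 - 6*u*v - u - 6*v^3 - 2*v^2) du + (-9*u^2*v - 3*u^2 - 6*u*v^2 + 2*v^3 - 4*v) dv

Using F^*(f dg) = (f ∘ F) d(g ∘ F), substitute each coordinate x_i by F_i(u, v) in f_i, and replace dx_i by d F_i = (∂F_i/∂u) du + (∂F_i/∂v) dv.
  For the x component: f_1(F) = -v^2; d F_1 = (0) du + (2*v) dv
  For the y component: f_2(F) = -3*u*v - u - 2*v^2; d F_2 = (3*v + 1) du + (3*u) dv
  For the z component: f_3(F) = 2*v^2 - 2; d F_3 = (0) du + (2*v) dv
Combining and collecting du, dv coefficients:
  coeff of du: -9*u*v^2 - 6*u*v - u - 6*v^3 - 2*v^2
  coeff of dv: -9*u^2*v - 3*u^2 - 6*u*v^2 + 2*v^3 - 4*v
F^* omega = (-9*u*v^2 - 6*u*v - u - 6*v^3 - 2*v^2) du + (-9*u^2*v - 3*u^2 - 6*u*v^2 + 2*v^3 - 4*v) dv.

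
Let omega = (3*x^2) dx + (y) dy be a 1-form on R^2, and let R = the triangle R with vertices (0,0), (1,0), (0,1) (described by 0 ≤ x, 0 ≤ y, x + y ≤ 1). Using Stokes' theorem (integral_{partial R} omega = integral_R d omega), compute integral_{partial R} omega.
integral_(partial R) omega = 0

Stokes: integral_partial_R omega = integral_R d omega with d omega = (∂Q/∂x - ∂P/∂y) dx ∧ dy.
  ∂Q/∂x = 0
  ∂P/∂y = 0
  integrand = ∂Q/∂x - ∂P/∂y = 0.
Integrating over R: integral_0^1 integral_0^{1-x} (0) dy dx = 0.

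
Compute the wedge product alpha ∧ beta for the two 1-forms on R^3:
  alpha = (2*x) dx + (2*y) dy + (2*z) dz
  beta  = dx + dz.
alpha ∧ beta = (2*x - 2*z) dx ∧ dz + (-2*y) dx ∧ dy + (2*y) dy ∧ dz

Distribute the wedge, using dx_i ∧ dx_j = -dx_j ∧ dx_i and dx_i ∧ dx_i = 0. For each pair (i, j) with i < j, the coefficient of dx_i ∧ dx_j in alpha ∧ beta is (alpha_i * beta_j - alpha_j * beta_i). Collecting: alpha ∧ beta = (2*x - 2*z) dx ∧ dz + (-2*y) dx ∧ dy + (2*y) dy ∧ dz.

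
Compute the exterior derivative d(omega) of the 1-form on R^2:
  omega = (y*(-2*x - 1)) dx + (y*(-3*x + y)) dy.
d(omega) = (2*x - 3*y + 1) dx ∧ dy

For a 1-form omega = sum_i f_i dx_i, the exterior derivative is
  d(omega) = sum_{i < j} (∂f_j/∂x_i - ∂f_i/∂x_j) dx_i ∧ dx_j.
  coefficient of dx ∧ dy: ∂f_2/∂x - ∂f_1/∂y = ∂(y*(-3*x + y))/∂x - ∂(y*(-2*x - 1))/∂y = 2*x - 3*y + 1
Assembling: d(omega) = (2*x - 3*y + 1) dx ∧ dy.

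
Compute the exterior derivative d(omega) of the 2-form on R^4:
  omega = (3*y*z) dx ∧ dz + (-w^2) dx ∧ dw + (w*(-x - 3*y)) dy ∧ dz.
d(omega) = (-w - 3*z) dx ∧ dy ∧ dz + (-x - 3*y) dy ∧ dz ∧ dw

For a 2-form omega = sum_{i<j} g_{ij} dx_i ∧ dx_j, the exterior derivative is
  d(omega) = sum_{i<j} d(g_{ij}) ∧ dx_i ∧ dx_j = sum_{i<j, k} (∂g_{ij}/∂x_k) dx_k ∧ dx_i ∧ dx_j.
Expand each term, using dx_k ∧ dx_i ∧ dx_j = sgn(permutation) dx_{(a)} ∧ dx_{(b)} ∧ dx_{(c)} with (a < b < c) sorted:
  d(3*y*z) includes (∂/∂y)(3*y*z) dy = (3*z) dy, which multiplied by dx ∧ dz gives (-3*z) dx ∧ dy ∧ dz
  d(w*(-x - 3*y)) includes (∂/∂x)(w*(-x - 3*y)) dx = (-w) dx, which multiplied by dy ∧ dz gives (-w) dx ∧ dy ∧ dz
  d(w*(-x - 3*y)) includes (∂/∂w)(w*(-x - 3*y)) dw = (-x - 3*y) dw, which multiplied by dy ∧ dz gives (-x - 3*y) dy ∧ dz ∧ dw
Collecting like 3-forms: d(omega) = (-w - 3*z) dx ∧ dy ∧ dz + (-x - 3*y) dy ∧ dz ∧ dw.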